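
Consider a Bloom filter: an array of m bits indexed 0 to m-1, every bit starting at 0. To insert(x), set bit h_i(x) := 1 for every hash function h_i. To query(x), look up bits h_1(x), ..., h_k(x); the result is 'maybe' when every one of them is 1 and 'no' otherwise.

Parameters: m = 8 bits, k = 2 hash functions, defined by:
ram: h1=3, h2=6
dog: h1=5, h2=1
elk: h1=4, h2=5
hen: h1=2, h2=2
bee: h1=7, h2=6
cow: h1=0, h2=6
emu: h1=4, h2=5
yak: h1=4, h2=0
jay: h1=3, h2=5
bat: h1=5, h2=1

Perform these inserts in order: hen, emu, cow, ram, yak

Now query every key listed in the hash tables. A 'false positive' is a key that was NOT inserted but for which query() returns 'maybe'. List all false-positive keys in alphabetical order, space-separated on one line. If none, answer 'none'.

Start: bits=00000000
After insert 'hen': sets bits 2 -> bits=00100000
After insert 'emu': sets bits 4 5 -> bits=00101100
After insert 'cow': sets bits 0 6 -> bits=10101110
After insert 'ram': sets bits 3 6 -> bits=10111110
After insert 'yak': sets bits 0 4 -> bits=10111110
Not inserted: bat bee dog elk jay — query each against bits=10111110:
query bat: checks bit1=0, bit5=1 (has a 0) -> no => not a false positive
query bee: checks bit6=1, bit7=0 (has a 0) -> no => not a false positive
query dog: checks bit1=0, bit5=1 (has a 0) -> no => not a false positive
query elk: checks bit4=1, bit5=1 (all 1) -> maybe => FALSE POSITIVE
query jay: checks bit3=1, bit5=1 (all 1) -> maybe => FALSE POSITIVE
False positives (alphabetical): elk jay

Answer: elk jay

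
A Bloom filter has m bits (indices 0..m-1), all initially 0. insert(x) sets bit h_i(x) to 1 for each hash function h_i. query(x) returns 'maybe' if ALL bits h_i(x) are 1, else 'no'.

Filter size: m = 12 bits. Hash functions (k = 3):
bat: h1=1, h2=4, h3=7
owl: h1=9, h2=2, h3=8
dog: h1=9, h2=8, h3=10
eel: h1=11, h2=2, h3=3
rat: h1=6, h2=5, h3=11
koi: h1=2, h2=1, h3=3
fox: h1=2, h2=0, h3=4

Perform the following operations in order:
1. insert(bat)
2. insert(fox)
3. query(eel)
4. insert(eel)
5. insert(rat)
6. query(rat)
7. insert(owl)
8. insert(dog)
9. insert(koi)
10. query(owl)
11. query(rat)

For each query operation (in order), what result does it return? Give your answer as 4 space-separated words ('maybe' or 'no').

Answer: no maybe maybe maybe

Derivation:
Start: bits=000000000000
Op 1: insert bat -> sets bits 1 4 7 -> bits=010010010000
Op 2: insert fox -> sets bits 0 2 4 -> bits=111010010000
Op 3: query eel -> checks bit2=1, bit3=0, bit11=0 (has a 0) -> no
Op 4: insert eel -> sets bits 2 3 11 -> bits=111110010001
Op 5: insert rat -> sets bits 5 6 11 -> bits=111111110001
Op 6: query rat -> checks bit5=1, bit6=1, bit11=1 (all 1) -> maybe
Op 7: insert owl -> sets bits 2 8 9 -> bits=111111111101
Op 8: insert dog -> sets bits 8 9 10 -> bits=111111111111
Op 9: insert koi -> sets bits 1 2 3 -> bits=111111111111
Op 10: query owl -> checks bit2=1, bit8=1, bit9=1 (all 1) -> maybe
Op 11: query rat -> checks bit5=1, bit6=1, bit11=1 (all 1) -> maybe
Query results in order: no maybe maybe maybe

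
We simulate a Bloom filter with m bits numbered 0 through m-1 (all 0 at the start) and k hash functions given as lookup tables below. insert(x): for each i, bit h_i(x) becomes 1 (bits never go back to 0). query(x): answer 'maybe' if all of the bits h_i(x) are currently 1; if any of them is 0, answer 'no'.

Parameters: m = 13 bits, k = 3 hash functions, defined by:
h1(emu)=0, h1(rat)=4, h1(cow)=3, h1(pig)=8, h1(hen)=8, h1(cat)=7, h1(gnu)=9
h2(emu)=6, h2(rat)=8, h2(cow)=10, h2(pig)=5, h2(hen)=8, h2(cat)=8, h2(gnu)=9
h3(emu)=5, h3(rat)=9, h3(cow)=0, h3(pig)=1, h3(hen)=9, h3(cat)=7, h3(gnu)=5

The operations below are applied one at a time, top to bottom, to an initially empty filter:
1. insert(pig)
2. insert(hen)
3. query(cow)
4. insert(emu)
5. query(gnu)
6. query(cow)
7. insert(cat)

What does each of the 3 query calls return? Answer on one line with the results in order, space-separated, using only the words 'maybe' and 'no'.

Answer: no maybe no

Derivation:
Start: bits=0000000000000
Op 1: insert pig -> sets bits 1 5 8 -> bits=0100010010000
Op 2: insert hen -> sets bits 8 9 -> bits=0100010011000
Op 3: query cow -> checks bit0=0, bit3=0, bit10=0 (has a 0) -> no
Op 4: insert emu -> sets bits 0 5 6 -> bits=1100011011000
Op 5: query gnu -> checks bit5=1, bit9=1 (all 1) -> maybe
Op 6: query cow -> checks bit0=1, bit3=0, bit10=0 (has a 0) -> no
Op 7: insert cat -> sets bits 7 8 -> bits=1100011111000
Query results in order: no maybe no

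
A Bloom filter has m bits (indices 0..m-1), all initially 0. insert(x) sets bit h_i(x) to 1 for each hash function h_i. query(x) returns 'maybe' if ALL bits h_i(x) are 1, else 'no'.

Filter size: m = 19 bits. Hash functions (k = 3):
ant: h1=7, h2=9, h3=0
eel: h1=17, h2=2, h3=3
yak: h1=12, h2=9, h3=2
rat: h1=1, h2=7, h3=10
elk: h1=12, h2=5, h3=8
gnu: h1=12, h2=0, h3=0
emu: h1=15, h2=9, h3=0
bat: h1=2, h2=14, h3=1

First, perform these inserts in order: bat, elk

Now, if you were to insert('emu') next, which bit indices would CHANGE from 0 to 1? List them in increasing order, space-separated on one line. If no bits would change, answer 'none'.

Start: bits=0000000000000000000
After insert 'bat': sets bits 1 2 14 -> bits=0110000000000010000
After insert 'elk': sets bits 5 8 12 -> bits=0110010010001010000
insert 'emu' would touch bits 0 9 15; currently bit0=0, bit9=0, bit15=0
Bits that are 0 among those (would change 0->1): 0 9 15

Answer: 0 9 15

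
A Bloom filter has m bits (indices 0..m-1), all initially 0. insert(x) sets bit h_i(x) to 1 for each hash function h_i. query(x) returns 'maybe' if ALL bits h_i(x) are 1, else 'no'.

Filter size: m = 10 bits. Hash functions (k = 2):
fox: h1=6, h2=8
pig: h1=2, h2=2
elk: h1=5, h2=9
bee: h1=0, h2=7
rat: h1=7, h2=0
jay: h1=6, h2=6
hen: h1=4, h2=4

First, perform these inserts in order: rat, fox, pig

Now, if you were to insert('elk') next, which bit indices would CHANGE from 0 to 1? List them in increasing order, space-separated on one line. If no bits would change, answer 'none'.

Start: bits=0000000000
After insert 'rat': sets bits 0 7 -> bits=1000000100
After insert 'fox': sets bits 6 8 -> bits=1000001110
After insert 'pig': sets bits 2 -> bits=1010001110
insert 'elk' would touch bits 5 9; currently bit5=0, bit9=0
Bits that are 0 among those (would change 0->1): 5 9

Answer: 5 9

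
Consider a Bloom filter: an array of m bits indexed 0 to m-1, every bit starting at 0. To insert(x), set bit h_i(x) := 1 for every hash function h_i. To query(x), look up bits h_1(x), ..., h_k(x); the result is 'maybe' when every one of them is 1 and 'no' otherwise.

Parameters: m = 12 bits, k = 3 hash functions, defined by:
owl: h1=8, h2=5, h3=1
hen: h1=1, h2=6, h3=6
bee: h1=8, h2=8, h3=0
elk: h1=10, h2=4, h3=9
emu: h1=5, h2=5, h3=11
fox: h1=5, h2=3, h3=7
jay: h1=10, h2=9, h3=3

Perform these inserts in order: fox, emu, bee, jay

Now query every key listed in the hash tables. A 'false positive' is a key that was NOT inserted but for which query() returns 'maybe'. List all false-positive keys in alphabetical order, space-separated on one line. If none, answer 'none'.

Answer: none

Derivation:
Start: bits=000000000000
After insert 'fox': sets bits 3 5 7 -> bits=000101010000
After insert 'emu': sets bits 5 11 -> bits=000101010001
After insert 'bee': sets bits 0 8 -> bits=100101011001
After insert 'jay': sets bits 3 9 10 -> bits=100101011111
Not inserted: elk hen owl — query each against bits=100101011111:
query elk: checks bit4=0, bit9=1, bit10=1 (has a 0) -> no => not a false positive
query hen: checks bit1=0, bit6=0 (has a 0) -> no => not a false positive
query owl: checks bit1=0, bit5=1, bit8=1 (has a 0) -> no => not a false positive
False positives (alphabetical): none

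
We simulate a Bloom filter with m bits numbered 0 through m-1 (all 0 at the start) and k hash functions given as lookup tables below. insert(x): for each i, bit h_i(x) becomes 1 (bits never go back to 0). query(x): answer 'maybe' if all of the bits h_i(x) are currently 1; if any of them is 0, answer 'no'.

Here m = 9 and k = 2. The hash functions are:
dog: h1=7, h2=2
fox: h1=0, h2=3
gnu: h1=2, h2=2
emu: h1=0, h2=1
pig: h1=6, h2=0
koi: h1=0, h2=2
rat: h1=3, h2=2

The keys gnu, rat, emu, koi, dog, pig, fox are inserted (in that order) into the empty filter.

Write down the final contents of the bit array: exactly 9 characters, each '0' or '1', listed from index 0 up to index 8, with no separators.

Start: bits=000000000
After insert 'gnu': sets bits 2 -> bits=001000000
After insert 'rat': sets bits 2 3 -> bits=001100000
After insert 'emu': sets bits 0 1 -> bits=111100000
After insert 'koi': sets bits 0 2 -> bits=111100000
After insert 'dog': sets bits 2 7 -> bits=111100010
After insert 'pig': sets bits 0 6 -> bits=111100110
After insert 'fox': sets bits 0 3 -> bits=111100110

Answer: 111100110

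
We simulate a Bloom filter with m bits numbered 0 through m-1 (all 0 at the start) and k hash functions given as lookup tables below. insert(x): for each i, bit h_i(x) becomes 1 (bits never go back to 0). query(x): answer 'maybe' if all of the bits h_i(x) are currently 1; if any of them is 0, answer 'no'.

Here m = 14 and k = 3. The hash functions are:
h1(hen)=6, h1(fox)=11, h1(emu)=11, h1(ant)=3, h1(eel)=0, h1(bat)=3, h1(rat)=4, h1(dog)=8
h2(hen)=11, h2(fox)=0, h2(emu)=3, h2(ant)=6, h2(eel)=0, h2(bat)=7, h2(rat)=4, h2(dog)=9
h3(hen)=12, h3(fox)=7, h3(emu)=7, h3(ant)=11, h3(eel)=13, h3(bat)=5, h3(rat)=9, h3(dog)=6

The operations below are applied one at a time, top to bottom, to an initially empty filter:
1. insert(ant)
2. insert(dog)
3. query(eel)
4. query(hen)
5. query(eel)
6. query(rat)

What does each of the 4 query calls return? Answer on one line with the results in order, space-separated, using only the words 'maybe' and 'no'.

Answer: no no no no

Derivation:
Start: bits=00000000000000
Op 1: insert ant -> sets bits 3 6 11 -> bits=00010010000100
Op 2: insert dog -> sets bits 6 8 9 -> bits=00010010110100
Op 3: query eel -> checks bit0=0, bit13=0 (has a 0) -> no
Op 4: query hen -> checks bit6=1, bit11=1, bit12=0 (has a 0) -> no
Op 5: query eel -> checks bit0=0, bit13=0 (has a 0) -> no
Op 6: query rat -> checks bit4=0, bit9=1 (has a 0) -> no
Query results in order: no no no no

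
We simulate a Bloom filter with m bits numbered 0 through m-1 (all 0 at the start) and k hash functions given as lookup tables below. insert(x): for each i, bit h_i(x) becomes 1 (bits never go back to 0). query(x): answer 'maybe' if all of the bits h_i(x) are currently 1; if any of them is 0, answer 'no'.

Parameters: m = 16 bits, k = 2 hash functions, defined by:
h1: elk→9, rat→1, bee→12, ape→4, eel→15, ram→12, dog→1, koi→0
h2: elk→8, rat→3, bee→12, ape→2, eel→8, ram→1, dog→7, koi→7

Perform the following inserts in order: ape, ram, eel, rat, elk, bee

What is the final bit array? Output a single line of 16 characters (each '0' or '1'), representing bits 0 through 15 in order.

Answer: 0111100011001001

Derivation:
Start: bits=0000000000000000
After insert 'ape': sets bits 2 4 -> bits=0010100000000000
After insert 'ram': sets bits 1 12 -> bits=0110100000001000
After insert 'eel': sets bits 8 15 -> bits=0110100010001001
After insert 'rat': sets bits 1 3 -> bits=0111100010001001
After insert 'elk': sets bits 8 9 -> bits=0111100011001001
After insert 'bee': sets bits 12 -> bits=0111100011001001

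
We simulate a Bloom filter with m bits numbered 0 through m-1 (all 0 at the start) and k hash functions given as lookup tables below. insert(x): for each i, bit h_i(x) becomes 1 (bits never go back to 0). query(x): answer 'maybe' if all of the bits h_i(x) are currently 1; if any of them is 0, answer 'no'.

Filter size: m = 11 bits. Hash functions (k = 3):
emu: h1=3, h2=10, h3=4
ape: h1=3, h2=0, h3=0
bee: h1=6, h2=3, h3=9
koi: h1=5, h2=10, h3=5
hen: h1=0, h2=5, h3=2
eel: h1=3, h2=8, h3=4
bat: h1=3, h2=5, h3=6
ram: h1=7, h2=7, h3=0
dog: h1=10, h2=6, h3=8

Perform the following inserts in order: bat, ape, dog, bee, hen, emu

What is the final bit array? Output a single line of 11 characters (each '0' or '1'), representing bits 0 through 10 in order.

Answer: 10111110111

Derivation:
Start: bits=00000000000
After insert 'bat': sets bits 3 5 6 -> bits=00010110000
After insert 'ape': sets bits 0 3 -> bits=10010110000
After insert 'dog': sets bits 6 8 10 -> bits=10010110101
After insert 'bee': sets bits 3 6 9 -> bits=10010110111
After insert 'hen': sets bits 0 2 5 -> bits=10110110111
After insert 'emu': sets bits 3 4 10 -> bits=10111110111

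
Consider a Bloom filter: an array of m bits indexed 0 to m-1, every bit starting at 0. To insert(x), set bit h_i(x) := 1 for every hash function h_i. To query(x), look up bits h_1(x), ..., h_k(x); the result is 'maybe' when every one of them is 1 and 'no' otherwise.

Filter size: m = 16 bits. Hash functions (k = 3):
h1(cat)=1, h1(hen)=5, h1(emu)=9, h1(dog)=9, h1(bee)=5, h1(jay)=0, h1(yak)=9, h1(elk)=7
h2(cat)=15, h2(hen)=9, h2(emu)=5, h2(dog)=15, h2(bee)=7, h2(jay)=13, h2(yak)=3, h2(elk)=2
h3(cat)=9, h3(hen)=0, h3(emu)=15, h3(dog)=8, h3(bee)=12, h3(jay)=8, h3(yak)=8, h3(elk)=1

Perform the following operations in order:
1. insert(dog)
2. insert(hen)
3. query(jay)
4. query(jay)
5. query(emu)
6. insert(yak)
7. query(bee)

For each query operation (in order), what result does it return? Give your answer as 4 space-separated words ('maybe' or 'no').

Answer: no no maybe no

Derivation:
Start: bits=0000000000000000
Op 1: insert dog -> sets bits 8 9 15 -> bits=0000000011000001
Op 2: insert hen -> sets bits 0 5 9 -> bits=1000010011000001
Op 3: query jay -> checks bit0=1, bit8=1, bit13=0 (has a 0) -> no
Op 4: query jay -> checks bit0=1, bit8=1, bit13=0 (has a 0) -> no
Op 5: query emu -> checks bit5=1, bit9=1, bit15=1 (all 1) -> maybe
Op 6: insert yak -> sets bits 3 8 9 -> bits=1001010011000001
Op 7: query bee -> checks bit5=1, bit7=0, bit12=0 (has a 0) -> no
Query results in order: no no maybe no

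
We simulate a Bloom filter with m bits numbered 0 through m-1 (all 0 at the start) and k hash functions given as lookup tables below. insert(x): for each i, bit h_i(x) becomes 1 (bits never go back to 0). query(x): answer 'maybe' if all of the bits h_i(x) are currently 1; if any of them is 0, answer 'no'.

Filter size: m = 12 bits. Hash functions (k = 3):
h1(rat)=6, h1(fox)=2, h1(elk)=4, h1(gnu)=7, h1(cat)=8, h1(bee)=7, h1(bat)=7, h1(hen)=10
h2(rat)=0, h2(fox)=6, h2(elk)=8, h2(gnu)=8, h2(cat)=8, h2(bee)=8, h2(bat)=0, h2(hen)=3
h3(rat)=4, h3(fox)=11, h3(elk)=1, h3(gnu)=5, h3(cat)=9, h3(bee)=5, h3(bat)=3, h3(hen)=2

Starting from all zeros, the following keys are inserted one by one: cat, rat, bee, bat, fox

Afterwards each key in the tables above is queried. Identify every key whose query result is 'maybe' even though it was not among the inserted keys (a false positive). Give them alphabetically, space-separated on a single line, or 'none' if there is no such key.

Answer: gnu

Derivation:
Start: bits=000000000000
After insert 'cat': sets bits 8 9 -> bits=000000001100
After insert 'rat': sets bits 0 4 6 -> bits=100010101100
After insert 'bee': sets bits 5 7 8 -> bits=100011111100
After insert 'bat': sets bits 0 3 7 -> bits=100111111100
After insert 'fox': sets bits 2 6 11 -> bits=101111111101
Not inserted: elk gnu hen — query each against bits=101111111101:
query elk: checks bit1=0, bit4=1, bit8=1 (has a 0) -> no => not a false positive
query gnu: checks bit5=1, bit7=1, bit8=1 (all 1) -> maybe => FALSE POSITIVE
query hen: checks bit2=1, bit3=1, bit10=0 (has a 0) -> no => not a false positive
False positives (alphabetical): gnu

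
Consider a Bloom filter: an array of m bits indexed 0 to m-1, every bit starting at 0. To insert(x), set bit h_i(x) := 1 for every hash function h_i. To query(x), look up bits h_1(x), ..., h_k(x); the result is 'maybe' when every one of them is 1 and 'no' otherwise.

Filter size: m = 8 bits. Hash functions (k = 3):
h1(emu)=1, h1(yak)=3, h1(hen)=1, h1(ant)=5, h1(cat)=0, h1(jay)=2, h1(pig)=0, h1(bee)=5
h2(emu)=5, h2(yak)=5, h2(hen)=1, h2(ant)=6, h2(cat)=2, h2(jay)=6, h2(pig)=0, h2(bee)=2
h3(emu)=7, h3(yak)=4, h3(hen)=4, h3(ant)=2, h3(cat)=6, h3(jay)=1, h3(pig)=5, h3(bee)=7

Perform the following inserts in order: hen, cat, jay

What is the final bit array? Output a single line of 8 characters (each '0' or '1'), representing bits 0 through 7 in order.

Answer: 11101010

Derivation:
Start: bits=00000000
After insert 'hen': sets bits 1 4 -> bits=01001000
After insert 'cat': sets bits 0 2 6 -> bits=11101010
After insert 'jay': sets bits 1 2 6 -> bits=11101010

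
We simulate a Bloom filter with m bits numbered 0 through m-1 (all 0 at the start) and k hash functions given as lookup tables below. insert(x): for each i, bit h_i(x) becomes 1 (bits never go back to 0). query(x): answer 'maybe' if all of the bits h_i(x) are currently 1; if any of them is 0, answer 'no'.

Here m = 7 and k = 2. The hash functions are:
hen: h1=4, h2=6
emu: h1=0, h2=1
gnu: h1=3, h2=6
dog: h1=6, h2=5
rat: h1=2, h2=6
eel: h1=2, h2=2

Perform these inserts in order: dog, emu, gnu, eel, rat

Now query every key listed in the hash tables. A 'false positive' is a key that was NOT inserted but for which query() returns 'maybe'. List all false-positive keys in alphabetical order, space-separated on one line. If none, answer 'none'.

Start: bits=0000000
After insert 'dog': sets bits 5 6 -> bits=0000011
After insert 'emu': sets bits 0 1 -> bits=1100011
After insert 'gnu': sets bits 3 6 -> bits=1101011
After insert 'eel': sets bits 2 -> bits=1111011
After insert 'rat': sets bits 2 6 -> bits=1111011
Not inserted: hen — query each against bits=1111011:
query hen: checks bit4=0, bit6=1 (has a 0) -> no => not a false positive
False positives (alphabetical): none

Answer: none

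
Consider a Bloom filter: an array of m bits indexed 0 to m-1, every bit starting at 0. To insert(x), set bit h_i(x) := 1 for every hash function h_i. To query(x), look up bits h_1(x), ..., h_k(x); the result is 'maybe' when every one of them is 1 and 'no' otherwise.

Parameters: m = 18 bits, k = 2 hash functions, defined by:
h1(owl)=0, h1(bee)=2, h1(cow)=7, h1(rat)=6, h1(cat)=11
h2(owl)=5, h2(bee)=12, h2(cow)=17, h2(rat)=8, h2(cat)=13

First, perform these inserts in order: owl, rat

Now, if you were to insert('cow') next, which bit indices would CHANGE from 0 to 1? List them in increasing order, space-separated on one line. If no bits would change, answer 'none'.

Answer: 7 17

Derivation:
Start: bits=000000000000000000
After insert 'owl': sets bits 0 5 -> bits=100001000000000000
After insert 'rat': sets bits 6 8 -> bits=100001101000000000
insert 'cow' would touch bits 7 17; currently bit7=0, bit17=0
Bits that are 0 among those (would change 0->1): 7 17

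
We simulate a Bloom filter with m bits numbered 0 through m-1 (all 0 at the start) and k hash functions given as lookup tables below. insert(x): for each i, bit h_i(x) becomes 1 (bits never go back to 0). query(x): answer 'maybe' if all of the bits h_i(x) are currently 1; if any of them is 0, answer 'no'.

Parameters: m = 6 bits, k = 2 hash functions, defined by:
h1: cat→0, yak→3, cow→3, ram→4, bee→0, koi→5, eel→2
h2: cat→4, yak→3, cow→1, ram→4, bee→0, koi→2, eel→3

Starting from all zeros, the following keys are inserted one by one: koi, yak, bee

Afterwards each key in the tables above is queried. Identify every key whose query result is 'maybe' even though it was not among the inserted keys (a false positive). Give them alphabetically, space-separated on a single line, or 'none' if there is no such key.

Start: bits=000000
After insert 'koi': sets bits 2 5 -> bits=001001
After insert 'yak': sets bits 3 -> bits=001101
After insert 'bee': sets bits 0 -> bits=101101
Not inserted: cat cow eel ram — query each against bits=101101:
query cat: checks bit0=1, bit4=0 (has a 0) -> no => not a false positive
query cow: checks bit1=0, bit3=1 (has a 0) -> no => not a false positive
query eel: checks bit2=1, bit3=1 (all 1) -> maybe => FALSE POSITIVE
query ram: checks bit4=0 (has a 0) -> no => not a false positive
False positives (alphabetical): eel

Answer: eel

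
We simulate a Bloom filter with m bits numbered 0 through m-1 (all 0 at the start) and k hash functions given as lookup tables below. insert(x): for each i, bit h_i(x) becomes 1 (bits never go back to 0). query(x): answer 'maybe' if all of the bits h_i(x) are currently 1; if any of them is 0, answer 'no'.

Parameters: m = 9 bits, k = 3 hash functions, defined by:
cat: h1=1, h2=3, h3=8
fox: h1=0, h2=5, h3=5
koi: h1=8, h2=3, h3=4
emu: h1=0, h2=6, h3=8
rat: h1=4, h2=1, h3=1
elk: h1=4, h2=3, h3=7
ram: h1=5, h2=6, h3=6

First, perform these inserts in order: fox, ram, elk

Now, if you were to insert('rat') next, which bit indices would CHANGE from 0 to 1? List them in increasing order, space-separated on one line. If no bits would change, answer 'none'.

Start: bits=000000000
After insert 'fox': sets bits 0 5 -> bits=100001000
After insert 'ram': sets bits 5 6 -> bits=100001100
After insert 'elk': sets bits 3 4 7 -> bits=100111110
insert 'rat' would touch bits 1 4; currently bit1=0, bit4=1
Bits that are 0 among those (would change 0->1): 1

Answer: 1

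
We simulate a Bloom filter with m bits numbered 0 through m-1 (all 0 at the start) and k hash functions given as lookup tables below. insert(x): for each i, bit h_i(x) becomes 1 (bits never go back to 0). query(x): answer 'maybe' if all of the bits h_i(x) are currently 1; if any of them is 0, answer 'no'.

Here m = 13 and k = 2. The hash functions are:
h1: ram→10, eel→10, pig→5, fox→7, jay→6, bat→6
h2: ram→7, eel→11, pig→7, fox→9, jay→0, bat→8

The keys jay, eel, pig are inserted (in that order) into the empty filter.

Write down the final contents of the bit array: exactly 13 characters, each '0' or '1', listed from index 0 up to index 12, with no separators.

Start: bits=0000000000000
After insert 'jay': sets bits 0 6 -> bits=1000001000000
After insert 'eel': sets bits 10 11 -> bits=1000001000110
After insert 'pig': sets bits 5 7 -> bits=1000011100110

Answer: 1000011100110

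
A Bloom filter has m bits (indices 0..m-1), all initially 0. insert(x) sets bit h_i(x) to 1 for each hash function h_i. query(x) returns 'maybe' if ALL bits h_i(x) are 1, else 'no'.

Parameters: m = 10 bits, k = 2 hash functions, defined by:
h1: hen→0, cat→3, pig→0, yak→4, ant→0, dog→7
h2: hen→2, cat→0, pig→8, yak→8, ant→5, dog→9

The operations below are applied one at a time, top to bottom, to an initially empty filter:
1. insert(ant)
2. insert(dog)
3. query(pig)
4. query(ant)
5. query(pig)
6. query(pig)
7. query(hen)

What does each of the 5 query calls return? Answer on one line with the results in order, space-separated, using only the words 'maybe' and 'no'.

Answer: no maybe no no no

Derivation:
Start: bits=0000000000
Op 1: insert ant -> sets bits 0 5 -> bits=1000010000
Op 2: insert dog -> sets bits 7 9 -> bits=1000010101
Op 3: query pig -> checks bit0=1, bit8=0 (has a 0) -> no
Op 4: query ant -> checks bit0=1, bit5=1 (all 1) -> maybe
Op 5: query pig -> checks bit0=1, bit8=0 (has a 0) -> no
Op 6: query pig -> checks bit0=1, bit8=0 (has a 0) -> no
Op 7: query hen -> checks bit0=1, bit2=0 (has a 0) -> no
Query results in order: no maybe no no no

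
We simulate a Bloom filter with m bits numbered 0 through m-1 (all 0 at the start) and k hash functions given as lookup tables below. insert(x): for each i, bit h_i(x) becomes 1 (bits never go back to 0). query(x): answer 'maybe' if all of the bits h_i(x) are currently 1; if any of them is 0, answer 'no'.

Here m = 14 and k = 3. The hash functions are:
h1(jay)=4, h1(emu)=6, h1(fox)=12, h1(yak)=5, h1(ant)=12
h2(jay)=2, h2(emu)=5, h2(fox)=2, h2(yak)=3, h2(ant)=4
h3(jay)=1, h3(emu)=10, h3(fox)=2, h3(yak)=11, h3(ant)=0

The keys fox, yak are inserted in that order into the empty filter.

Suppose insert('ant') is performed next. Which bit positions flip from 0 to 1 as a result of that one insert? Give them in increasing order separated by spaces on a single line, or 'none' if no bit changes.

Answer: 0 4

Derivation:
Start: bits=00000000000000
After insert 'fox': sets bits 2 12 -> bits=00100000000010
After insert 'yak': sets bits 3 5 11 -> bits=00110100000110
insert 'ant' would touch bits 0 4 12; currently bit0=0, bit4=0, bit12=1
Bits that are 0 among those (would change 0->1): 0 4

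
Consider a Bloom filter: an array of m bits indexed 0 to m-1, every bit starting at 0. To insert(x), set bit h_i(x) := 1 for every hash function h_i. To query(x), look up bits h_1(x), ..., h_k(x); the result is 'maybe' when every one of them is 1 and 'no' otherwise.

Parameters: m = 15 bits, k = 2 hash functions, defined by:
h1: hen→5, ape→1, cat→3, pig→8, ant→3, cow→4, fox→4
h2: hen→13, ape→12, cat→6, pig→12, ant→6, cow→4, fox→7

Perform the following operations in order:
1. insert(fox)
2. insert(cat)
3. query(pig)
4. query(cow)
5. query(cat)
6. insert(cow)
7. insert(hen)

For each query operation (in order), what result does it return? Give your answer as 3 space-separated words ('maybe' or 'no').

Answer: no maybe maybe

Derivation:
Start: bits=000000000000000
Op 1: insert fox -> sets bits 4 7 -> bits=000010010000000
Op 2: insert cat -> sets bits 3 6 -> bits=000110110000000
Op 3: query pig -> checks bit8=0, bit12=0 (has a 0) -> no
Op 4: query cow -> checks bit4=1 (all 1) -> maybe
Op 5: query cat -> checks bit3=1, bit6=1 (all 1) -> maybe
Op 6: insert cow -> sets bits 4 -> bits=000110110000000
Op 7: insert hen -> sets bits 5 13 -> bits=000111110000010
Query results in order: no maybe maybe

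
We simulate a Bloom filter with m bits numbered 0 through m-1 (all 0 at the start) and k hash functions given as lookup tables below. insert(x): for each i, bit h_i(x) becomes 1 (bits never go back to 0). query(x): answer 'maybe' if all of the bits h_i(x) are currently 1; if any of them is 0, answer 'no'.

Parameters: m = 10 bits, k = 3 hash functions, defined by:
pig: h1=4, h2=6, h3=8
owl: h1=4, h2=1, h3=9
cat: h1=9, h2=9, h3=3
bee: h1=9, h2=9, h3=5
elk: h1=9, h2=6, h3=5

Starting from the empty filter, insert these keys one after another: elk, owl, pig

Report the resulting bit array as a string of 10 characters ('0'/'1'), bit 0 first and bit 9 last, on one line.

Answer: 0100111011

Derivation:
Start: bits=0000000000
After insert 'elk': sets bits 5 6 9 -> bits=0000011001
After insert 'owl': sets bits 1 4 9 -> bits=0100111001
After insert 'pig': sets bits 4 6 8 -> bits=0100111011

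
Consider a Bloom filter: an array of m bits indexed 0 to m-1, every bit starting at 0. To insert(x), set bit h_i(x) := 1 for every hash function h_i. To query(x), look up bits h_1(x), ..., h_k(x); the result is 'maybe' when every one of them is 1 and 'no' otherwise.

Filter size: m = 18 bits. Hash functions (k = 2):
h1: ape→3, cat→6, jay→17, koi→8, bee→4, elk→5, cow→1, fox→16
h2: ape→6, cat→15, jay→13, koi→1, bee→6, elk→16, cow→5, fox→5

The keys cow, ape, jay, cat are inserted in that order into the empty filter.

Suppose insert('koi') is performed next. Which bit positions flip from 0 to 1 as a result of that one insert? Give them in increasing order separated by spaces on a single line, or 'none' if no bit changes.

Answer: 8

Derivation:
Start: bits=000000000000000000
After insert 'cow': sets bits 1 5 -> bits=010001000000000000
After insert 'ape': sets bits 3 6 -> bits=010101100000000000
After insert 'jay': sets bits 13 17 -> bits=010101100000010001
After insert 'cat': sets bits 6 15 -> bits=010101100000010101
insert 'koi' would touch bits 1 8; currently bit1=1, bit8=0
Bits that are 0 among those (would change 0->1): 8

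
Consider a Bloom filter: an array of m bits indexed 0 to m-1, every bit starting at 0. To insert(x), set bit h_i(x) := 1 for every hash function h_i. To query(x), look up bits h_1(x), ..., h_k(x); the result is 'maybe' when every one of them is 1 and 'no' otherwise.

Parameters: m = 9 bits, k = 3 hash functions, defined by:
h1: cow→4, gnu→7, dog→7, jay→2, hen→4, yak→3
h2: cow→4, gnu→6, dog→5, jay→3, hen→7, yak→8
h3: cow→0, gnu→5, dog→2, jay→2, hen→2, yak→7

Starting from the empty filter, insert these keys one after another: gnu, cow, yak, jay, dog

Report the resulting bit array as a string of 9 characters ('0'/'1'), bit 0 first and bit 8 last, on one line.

Answer: 101111111

Derivation:
Start: bits=000000000
After insert 'gnu': sets bits 5 6 7 -> bits=000001110
After insert 'cow': sets bits 0 4 -> bits=100011110
After insert 'yak': sets bits 3 7 8 -> bits=100111111
After insert 'jay': sets bits 2 3 -> bits=101111111
After insert 'dog': sets bits 2 5 7 -> bits=101111111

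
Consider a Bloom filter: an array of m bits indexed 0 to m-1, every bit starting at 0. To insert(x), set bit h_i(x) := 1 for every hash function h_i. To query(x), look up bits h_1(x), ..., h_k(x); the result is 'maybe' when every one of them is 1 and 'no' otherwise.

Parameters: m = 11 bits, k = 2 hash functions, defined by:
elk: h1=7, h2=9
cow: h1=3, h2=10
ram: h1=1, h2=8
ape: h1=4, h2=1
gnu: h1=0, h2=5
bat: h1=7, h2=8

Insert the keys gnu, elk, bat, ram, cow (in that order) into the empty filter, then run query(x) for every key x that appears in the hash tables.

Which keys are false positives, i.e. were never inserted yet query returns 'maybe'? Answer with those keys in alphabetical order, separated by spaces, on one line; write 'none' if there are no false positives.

Start: bits=00000000000
After insert 'gnu': sets bits 0 5 -> bits=10000100000
After insert 'elk': sets bits 7 9 -> bits=10000101010
After insert 'bat': sets bits 7 8 -> bits=10000101110
After insert 'ram': sets bits 1 8 -> bits=11000101110
After insert 'cow': sets bits 3 10 -> bits=11010101111
Not inserted: ape — query each against bits=11010101111:
query ape: checks bit1=1, bit4=0 (has a 0) -> no => not a false positive
False positives (alphabetical): none

Answer: none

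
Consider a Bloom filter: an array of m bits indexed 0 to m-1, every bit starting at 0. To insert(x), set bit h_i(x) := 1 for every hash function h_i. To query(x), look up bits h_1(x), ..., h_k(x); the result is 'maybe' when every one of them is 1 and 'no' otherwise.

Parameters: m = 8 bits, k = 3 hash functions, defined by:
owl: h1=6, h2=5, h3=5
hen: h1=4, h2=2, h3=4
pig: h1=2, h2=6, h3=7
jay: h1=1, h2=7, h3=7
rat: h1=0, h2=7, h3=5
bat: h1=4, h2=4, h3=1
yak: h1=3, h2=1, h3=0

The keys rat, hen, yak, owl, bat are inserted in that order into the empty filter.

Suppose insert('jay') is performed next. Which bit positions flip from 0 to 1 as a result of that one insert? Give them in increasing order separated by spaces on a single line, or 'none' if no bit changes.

Answer: none

Derivation:
Start: bits=00000000
After insert 'rat': sets bits 0 5 7 -> bits=10000101
After insert 'hen': sets bits 2 4 -> bits=10101101
After insert 'yak': sets bits 0 1 3 -> bits=11111101
After insert 'owl': sets bits 5 6 -> bits=11111111
After insert 'bat': sets bits 1 4 -> bits=11111111
insert 'jay' would touch bits 1 7; currently bit1=1, bit7=1
Bits that are 0 among those (would change 0->1): none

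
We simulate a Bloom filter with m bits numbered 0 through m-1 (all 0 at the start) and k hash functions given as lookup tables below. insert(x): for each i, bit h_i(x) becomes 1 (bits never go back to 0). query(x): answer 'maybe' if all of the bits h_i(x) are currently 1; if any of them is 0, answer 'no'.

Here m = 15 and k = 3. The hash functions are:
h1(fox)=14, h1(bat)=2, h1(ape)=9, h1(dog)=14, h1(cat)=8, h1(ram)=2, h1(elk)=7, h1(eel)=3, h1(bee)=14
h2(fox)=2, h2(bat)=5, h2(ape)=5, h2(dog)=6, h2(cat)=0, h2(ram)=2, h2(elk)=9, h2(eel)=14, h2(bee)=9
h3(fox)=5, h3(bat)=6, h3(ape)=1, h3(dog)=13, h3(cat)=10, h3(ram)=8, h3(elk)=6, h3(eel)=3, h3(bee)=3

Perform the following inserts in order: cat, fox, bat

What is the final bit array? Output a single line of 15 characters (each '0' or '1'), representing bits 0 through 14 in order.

Answer: 101001101010001

Derivation:
Start: bits=000000000000000
After insert 'cat': sets bits 0 8 10 -> bits=100000001010000
After insert 'fox': sets bits 2 5 14 -> bits=101001001010001
After insert 'bat': sets bits 2 5 6 -> bits=101001101010001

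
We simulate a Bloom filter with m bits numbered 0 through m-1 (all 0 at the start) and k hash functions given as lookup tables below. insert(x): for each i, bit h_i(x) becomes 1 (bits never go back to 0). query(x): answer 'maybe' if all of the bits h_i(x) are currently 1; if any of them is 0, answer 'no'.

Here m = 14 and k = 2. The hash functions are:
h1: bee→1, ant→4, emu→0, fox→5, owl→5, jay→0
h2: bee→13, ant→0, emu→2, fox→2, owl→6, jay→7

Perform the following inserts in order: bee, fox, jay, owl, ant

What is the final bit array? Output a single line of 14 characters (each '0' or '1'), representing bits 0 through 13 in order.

Start: bits=00000000000000
After insert 'bee': sets bits 1 13 -> bits=01000000000001
After insert 'fox': sets bits 2 5 -> bits=01100100000001
After insert 'jay': sets bits 0 7 -> bits=11100101000001
After insert 'owl': sets bits 5 6 -> bits=11100111000001
After insert 'ant': sets bits 0 4 -> bits=11101111000001

Answer: 11101111000001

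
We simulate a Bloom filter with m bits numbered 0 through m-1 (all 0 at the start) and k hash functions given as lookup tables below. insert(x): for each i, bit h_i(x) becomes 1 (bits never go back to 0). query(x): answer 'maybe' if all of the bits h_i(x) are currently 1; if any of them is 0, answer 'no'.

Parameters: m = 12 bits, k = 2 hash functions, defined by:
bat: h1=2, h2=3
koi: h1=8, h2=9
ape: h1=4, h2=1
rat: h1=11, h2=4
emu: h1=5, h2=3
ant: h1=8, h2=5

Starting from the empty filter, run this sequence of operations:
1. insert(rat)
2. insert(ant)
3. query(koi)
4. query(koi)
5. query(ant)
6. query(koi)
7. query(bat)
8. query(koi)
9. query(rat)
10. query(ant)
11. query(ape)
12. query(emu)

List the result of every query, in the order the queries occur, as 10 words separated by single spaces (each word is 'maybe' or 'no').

Start: bits=000000000000
Op 1: insert rat -> sets bits 4 11 -> bits=000010000001
Op 2: insert ant -> sets bits 5 8 -> bits=000011001001
Op 3: query koi -> checks bit8=1, bit9=0 (has a 0) -> no
Op 4: query koi -> checks bit8=1, bit9=0 (has a 0) -> no
Op 5: query ant -> checks bit5=1, bit8=1 (all 1) -> maybe
Op 6: query koi -> checks bit8=1, bit9=0 (has a 0) -> no
Op 7: query bat -> checks bit2=0, bit3=0 (has a 0) -> no
Op 8: query koi -> checks bit8=1, bit9=0 (has a 0) -> no
Op 9: query rat -> checks bit4=1, bit11=1 (all 1) -> maybe
Op 10: query ant -> checks bit5=1, bit8=1 (all 1) -> maybe
Op 11: query ape -> checks bit1=0, bit4=1 (has a 0) -> no
Op 12: query emu -> checks bit3=0, bit5=1 (has a 0) -> no
Query results in order: no no maybe no no no maybe maybe no no

Answer: no no maybe no no no maybe maybe no no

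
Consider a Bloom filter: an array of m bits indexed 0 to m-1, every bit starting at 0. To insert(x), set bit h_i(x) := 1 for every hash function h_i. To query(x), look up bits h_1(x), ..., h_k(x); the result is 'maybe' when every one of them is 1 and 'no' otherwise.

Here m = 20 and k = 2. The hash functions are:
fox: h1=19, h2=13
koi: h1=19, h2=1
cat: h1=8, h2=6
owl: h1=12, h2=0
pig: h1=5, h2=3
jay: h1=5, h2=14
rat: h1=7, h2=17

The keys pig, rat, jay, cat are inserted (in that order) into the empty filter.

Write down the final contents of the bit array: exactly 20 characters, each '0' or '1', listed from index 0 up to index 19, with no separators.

Answer: 00010111100000100100

Derivation:
Start: bits=00000000000000000000
After insert 'pig': sets bits 3 5 -> bits=00010100000000000000
After insert 'rat': sets bits 7 17 -> bits=00010101000000000100
After insert 'jay': sets bits 5 14 -> bits=00010101000000100100
After insert 'cat': sets bits 6 8 -> bits=00010111100000100100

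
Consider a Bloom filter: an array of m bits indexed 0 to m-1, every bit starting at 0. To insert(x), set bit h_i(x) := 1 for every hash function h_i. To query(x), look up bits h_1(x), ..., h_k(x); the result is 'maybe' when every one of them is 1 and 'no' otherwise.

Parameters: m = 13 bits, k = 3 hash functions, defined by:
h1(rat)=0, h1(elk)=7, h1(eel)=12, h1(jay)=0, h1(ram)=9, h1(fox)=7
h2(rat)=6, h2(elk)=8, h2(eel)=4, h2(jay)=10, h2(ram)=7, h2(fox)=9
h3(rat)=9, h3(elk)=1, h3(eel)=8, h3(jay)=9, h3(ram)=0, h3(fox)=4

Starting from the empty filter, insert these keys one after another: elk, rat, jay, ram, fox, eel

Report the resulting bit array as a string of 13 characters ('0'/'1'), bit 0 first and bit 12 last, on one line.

Start: bits=0000000000000
After insert 'elk': sets bits 1 7 8 -> bits=0100000110000
After insert 'rat': sets bits 0 6 9 -> bits=1100001111000
After insert 'jay': sets bits 0 9 10 -> bits=1100001111100
After insert 'ram': sets bits 0 7 9 -> bits=1100001111100
After insert 'fox': sets bits 4 7 9 -> bits=1100101111100
After insert 'eel': sets bits 4 8 12 -> bits=1100101111101

Answer: 1100101111101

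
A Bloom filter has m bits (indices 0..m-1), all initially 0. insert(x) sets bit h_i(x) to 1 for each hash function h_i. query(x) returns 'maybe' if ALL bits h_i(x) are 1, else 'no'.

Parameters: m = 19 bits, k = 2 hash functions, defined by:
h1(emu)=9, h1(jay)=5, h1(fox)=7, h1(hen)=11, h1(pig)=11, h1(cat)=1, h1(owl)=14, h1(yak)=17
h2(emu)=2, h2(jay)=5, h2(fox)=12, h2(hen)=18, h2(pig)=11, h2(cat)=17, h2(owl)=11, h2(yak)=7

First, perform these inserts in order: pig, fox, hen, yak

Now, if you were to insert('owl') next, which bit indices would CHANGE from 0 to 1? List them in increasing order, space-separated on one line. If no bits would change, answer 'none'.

Answer: 14

Derivation:
Start: bits=0000000000000000000
After insert 'pig': sets bits 11 -> bits=0000000000010000000
After insert 'fox': sets bits 7 12 -> bits=0000000100011000000
After insert 'hen': sets bits 11 18 -> bits=0000000100011000001
After insert 'yak': sets bits 7 17 -> bits=0000000100011000011
insert 'owl' would touch bits 11 14; currently bit11=1, bit14=0
Bits that are 0 among those (would change 0->1): 14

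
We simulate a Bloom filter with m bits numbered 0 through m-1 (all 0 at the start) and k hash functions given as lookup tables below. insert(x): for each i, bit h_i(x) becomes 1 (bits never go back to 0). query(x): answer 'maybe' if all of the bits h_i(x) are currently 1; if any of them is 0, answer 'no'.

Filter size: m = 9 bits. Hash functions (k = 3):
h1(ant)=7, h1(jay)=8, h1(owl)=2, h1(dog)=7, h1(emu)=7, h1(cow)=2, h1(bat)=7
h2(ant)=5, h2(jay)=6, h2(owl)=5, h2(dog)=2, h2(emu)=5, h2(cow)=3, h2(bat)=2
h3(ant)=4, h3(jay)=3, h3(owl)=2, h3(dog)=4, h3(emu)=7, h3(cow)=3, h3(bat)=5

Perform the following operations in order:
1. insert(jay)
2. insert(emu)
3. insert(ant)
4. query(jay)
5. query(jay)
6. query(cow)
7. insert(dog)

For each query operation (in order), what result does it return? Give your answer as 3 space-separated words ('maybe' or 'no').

Start: bits=000000000
Op 1: insert jay -> sets bits 3 6 8 -> bits=000100101
Op 2: insert emu -> sets bits 5 7 -> bits=000101111
Op 3: insert ant -> sets bits 4 5 7 -> bits=000111111
Op 4: query jay -> checks bit3=1, bit6=1, bit8=1 (all 1) -> maybe
Op 5: query jay -> checks bit3=1, bit6=1, bit8=1 (all 1) -> maybe
Op 6: query cow -> checks bit2=0, bit3=1 (has a 0) -> no
Op 7: insert dog -> sets bits 2 4 7 -> bits=001111111
Query results in order: maybe maybe no

Answer: maybe maybe no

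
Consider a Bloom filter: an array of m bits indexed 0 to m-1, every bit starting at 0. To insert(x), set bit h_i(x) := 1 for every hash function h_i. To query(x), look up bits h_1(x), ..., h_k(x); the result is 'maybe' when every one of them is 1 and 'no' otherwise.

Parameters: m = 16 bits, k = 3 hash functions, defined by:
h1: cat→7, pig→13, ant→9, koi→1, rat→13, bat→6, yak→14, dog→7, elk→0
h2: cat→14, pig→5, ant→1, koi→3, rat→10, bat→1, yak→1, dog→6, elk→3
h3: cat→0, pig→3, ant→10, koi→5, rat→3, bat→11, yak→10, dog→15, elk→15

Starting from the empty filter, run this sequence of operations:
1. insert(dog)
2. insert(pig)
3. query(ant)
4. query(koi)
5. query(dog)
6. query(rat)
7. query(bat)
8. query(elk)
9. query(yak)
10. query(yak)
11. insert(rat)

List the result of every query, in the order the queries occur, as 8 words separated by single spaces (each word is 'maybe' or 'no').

Start: bits=0000000000000000
Op 1: insert dog -> sets bits 6 7 15 -> bits=0000001100000001
Op 2: insert pig -> sets bits 3 5 13 -> bits=0001011100000101
Op 3: query ant -> checks bit1=0, bit9=0, bit10=0 (has a 0) -> no
Op 4: query koi -> checks bit1=0, bit3=1, bit5=1 (has a 0) -> no
Op 5: query dog -> checks bit6=1, bit7=1, bit15=1 (all 1) -> maybe
Op 6: query rat -> checks bit3=1, bit10=0, bit13=1 (has a 0) -> no
Op 7: query bat -> checks bit1=0, bit6=1, bit11=0 (has a 0) -> no
Op 8: query elk -> checks bit0=0, bit3=1, bit15=1 (has a 0) -> no
Op 9: query yak -> checks bit1=0, bit10=0, bit14=0 (has a 0) -> no
Op 10: query yak -> checks bit1=0, bit10=0, bit14=0 (has a 0) -> no
Op 11: insert rat -> sets bits 3 10 13 -> bits=0001011100100101
Query results in order: no no maybe no no no no no

Answer: no no maybe no no no no no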